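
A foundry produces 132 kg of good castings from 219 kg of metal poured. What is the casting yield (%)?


Formula: Casting Yield = (W_good / W_total) * 100
Yield = (132 kg / 219 kg) * 100 = 60.2740%

Final answer: 60.2740%


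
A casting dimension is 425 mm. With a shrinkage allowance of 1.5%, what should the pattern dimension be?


Formula: L_pattern = L_casting * (1 + shrinkage_rate/100)
Shrinkage factor = 1 + 1.5/100 = 1.015
L_pattern = 425 mm * 1.015 = 431.3750 mm

Final answer: 431.3750 mm


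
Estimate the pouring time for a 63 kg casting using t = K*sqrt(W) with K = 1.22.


Formula: t = K * sqrt(W)
sqrt(W) = sqrt(63) = 7.93725
t = 1.22 * 7.93725 = 9.6834 s


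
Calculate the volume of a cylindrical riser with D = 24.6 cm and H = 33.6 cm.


Formula: V = pi * (D/2)^2 * H  (cylinder volume)
Radius = D/2 = 24.6/2 = 12.3 cm
V = pi * 12.3^2 * 33.6 = 15969.7962 cm^3

Final answer: 15969.7962 cm^3


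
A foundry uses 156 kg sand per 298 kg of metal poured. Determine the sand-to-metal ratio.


Formula: Sand-to-Metal Ratio = W_sand / W_metal
Ratio = 156 kg / 298 kg = 0.5235

0.5235


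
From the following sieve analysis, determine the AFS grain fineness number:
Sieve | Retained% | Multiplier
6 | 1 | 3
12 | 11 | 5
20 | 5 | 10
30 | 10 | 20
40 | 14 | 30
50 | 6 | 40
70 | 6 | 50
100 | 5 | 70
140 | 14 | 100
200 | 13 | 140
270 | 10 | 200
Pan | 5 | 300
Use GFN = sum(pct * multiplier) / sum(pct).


Formula: GFN = sum(pct * multiplier) / sum(pct)
sum(pct * multiplier) = 8338
sum(pct) = 100
GFN = 8338 / 100 = 83.38

83.38


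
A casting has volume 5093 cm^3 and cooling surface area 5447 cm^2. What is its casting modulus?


Formula: Casting Modulus M = V / A
M = 5093 cm^3 / 5447 cm^2 = 0.9350 cm

Final answer: 0.9350 cm


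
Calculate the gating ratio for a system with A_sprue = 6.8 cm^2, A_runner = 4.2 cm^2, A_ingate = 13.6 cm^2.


Sprue:Runner:Ingate = 1 : 4.2/6.8 : 13.6/6.8 = 1:0.62:2.00

Answer: 1:0.62:2.00


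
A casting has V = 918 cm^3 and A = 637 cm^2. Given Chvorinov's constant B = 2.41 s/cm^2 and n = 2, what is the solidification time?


Formula: t_s = B * (V/A)^n  (Chvorinov's rule, n=2)
Modulus M = V/A = 918/637 = 1.441130 cm
M^2 = 1.441130^2 = 2.076856 cm^2
t_s = 2.41 * 2.076856 = 5.0052 s

Final answer: 5.0052 s


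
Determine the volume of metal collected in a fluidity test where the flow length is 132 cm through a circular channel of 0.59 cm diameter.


Formula: V = pi * (d/2)^2 * L  (cylinder volume)
Radius = 0.59/2 = 0.295 cm
V = pi * 0.295^2 * 132 = 36.0884 cm^3

36.0884 cm^3


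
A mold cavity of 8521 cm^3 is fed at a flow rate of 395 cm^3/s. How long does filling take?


Formula: t_fill = V_mold / Q_flow
t = 8521 cm^3 / 395 cm^3/s = 21.5722 s

Final answer: 21.5722 s


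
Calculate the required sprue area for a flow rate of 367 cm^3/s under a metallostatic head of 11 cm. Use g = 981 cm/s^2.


Formula: v = sqrt(2*g*h), A = Q/v
Velocity: v = sqrt(2 * 981 * 11) = sqrt(21582) = 146.9081 cm/s
Sprue area: A = Q / v = 367 / 146.9081 = 2.4982 cm^2

Answer: 2.4982 cm^2


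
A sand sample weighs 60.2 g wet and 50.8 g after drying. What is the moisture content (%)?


Formula: MC = (W_wet - W_dry) / W_wet * 100
Water mass = 60.2 - 50.8 = 9.4 g
MC = 9.4 / 60.2 * 100 = 15.6146%

Answer: 15.6146%


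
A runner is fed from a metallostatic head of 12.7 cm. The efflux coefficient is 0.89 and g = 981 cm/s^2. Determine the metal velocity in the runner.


Formula: v = Cd * sqrt(2 * g * h)  (Torricelli with discharge coefficient)
2*g*h = 2 * 981 * 12.7 = 24917.4 cm^2/s^2
sqrt(24917.4) = 157.85246 cm/s
v = 0.89 * 157.85246 = 140.4887 cm/s

140.4887 cm/s


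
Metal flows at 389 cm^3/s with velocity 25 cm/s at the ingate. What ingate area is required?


Formula: A_ingate = Q / v  (continuity equation)
A = 389 cm^3/s / 25 cm/s = 15.5600 cm^2

Answer: 15.5600 cm^2


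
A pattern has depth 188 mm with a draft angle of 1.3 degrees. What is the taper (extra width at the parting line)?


Formula: taper = depth * tan(draft_angle)
tan(1.3 deg) = 0.0226932
taper = 188 mm * 0.0226932 = 4.2663 mm

4.2663 mm


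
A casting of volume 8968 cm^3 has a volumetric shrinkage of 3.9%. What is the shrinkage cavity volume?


Formula: V_shrink = V_casting * shrinkage_pct / 100
V_shrink = 8968 cm^3 * 3.9 / 100 = 349.7520 cm^3

349.7520 cm^3


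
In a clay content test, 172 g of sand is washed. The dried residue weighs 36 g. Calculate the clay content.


Formula: Clay% = (W_total - W_washed) / W_total * 100
Clay mass = 172 - 36 = 136 g
Clay% = 136 / 172 * 100 = 79.0698%

Final answer: 79.0698%


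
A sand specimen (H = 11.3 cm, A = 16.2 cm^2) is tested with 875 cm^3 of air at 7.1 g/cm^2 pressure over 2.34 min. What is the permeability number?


Formula: Permeability Number P = (V * H) / (p * A * t)
Numerator: V * H = 875 * 11.3 = 9887.5
Denominator: p * A * t = 7.1 * 16.2 * 2.34 = 269.1468
P = 9887.5 / 269.1468 = 36.7365

Answer: 36.7365


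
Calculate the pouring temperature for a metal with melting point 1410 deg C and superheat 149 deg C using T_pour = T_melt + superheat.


Formula: T_pour = T_melt + Superheat
T_pour = 1410 + 149 = 1559 deg C

Answer: 1559 deg C


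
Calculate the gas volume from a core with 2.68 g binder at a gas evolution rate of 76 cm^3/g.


Formula: V_gas = W_binder * gas_evolution_rate
V = 2.68 g * 76 cm^3/g = 203.6800 cm^3


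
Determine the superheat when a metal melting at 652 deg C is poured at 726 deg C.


Formula: Superheat = T_pour - T_melt
Superheat = 726 - 652 = 74 deg C

74 deg C


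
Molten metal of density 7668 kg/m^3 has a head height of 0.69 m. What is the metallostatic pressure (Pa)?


Formula: P = rho * g * h
rho * g = 7668 * 9.81 = 75223.08 N/m^3
P = 75223.08 * 0.69 = 51903.9252 Pa

Final answer: 51903.9252 Pa


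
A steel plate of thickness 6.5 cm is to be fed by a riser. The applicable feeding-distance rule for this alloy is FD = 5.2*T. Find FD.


Formula: FD = 5.2 * T  (riser feeding-distance rule)
FD = 5.2 * 6.5 cm = 33.8000 cm

Answer: 33.8000 cm


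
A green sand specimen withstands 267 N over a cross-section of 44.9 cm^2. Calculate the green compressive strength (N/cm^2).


Formula: Compressive Strength = Force / Area
Strength = 267 N / 44.9 cm^2 = 5.9465 N/cm^2

5.9465 N/cm^2


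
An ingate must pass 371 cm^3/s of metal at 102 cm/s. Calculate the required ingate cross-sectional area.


Formula: A_ingate = Q / v  (continuity equation)
A = 371 cm^3/s / 102 cm/s = 3.6373 cm^2

Final answer: 3.6373 cm^2


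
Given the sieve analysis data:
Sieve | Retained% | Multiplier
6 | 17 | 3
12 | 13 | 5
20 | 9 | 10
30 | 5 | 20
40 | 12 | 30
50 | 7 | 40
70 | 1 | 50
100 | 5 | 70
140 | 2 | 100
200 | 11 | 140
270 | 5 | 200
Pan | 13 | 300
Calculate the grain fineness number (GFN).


Formula: GFN = sum(pct * multiplier) / sum(pct)
sum(pct * multiplier) = 7986
sum(pct) = 100
GFN = 7986 / 100 = 79.86

Final answer: 79.86


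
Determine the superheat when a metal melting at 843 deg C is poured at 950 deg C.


Formula: Superheat = T_pour - T_melt
Superheat = 950 - 843 = 107 deg C


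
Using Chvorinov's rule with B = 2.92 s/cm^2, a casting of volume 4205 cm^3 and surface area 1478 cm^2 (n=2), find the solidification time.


Formula: t_s = B * (V/A)^n  (Chvorinov's rule, n=2)
Modulus M = V/A = 4205/1478 = 2.845061 cm
M^2 = 2.845061^2 = 8.094372 cm^2
t_s = 2.92 * 8.094372 = 23.6356 s

Answer: 23.6356 s


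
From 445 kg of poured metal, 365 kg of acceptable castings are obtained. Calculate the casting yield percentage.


Formula: Casting Yield = (W_good / W_total) * 100
Yield = (365 kg / 445 kg) * 100 = 82.0225%

Final answer: 82.0225%


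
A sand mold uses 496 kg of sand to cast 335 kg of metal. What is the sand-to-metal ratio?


Formula: Sand-to-Metal Ratio = W_sand / W_metal
Ratio = 496 kg / 335 kg = 1.4806

1.4806


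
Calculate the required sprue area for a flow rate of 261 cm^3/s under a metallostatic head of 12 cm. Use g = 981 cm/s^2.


Formula: v = sqrt(2*g*h), A = Q/v
Velocity: v = sqrt(2 * 981 * 12) = sqrt(23544) = 153.4405 cm/s
Sprue area: A = Q / v = 261 / 153.4405 = 1.7010 cm^2

Final answer: 1.7010 cm^2


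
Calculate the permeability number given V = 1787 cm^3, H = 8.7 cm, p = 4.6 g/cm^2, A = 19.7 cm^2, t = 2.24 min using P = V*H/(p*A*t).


Formula: Permeability Number P = (V * H) / (p * A * t)
Numerator: V * H = 1787 * 8.7 = 15546.9
Denominator: p * A * t = 4.6 * 19.7 * 2.24 = 202.9888
P = 15546.9 / 202.9888 = 76.5899

Final answer: 76.5899


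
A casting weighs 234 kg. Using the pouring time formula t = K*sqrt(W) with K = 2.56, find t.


Formula: t = K * sqrt(W)
sqrt(W) = sqrt(234) = 15.29706
t = 2.56 * 15.29706 = 39.1605 s

Final answer: 39.1605 s


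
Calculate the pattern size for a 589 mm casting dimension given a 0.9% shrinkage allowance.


Formula: L_pattern = L_casting * (1 + shrinkage_rate/100)
Shrinkage factor = 1 + 0.9/100 = 1.009
L_pattern = 589 mm * 1.009 = 594.3010 mm

Final answer: 594.3010 mm


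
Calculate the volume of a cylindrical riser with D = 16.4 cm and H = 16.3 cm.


Formula: V = pi * (D/2)^2 * H  (cylinder volume)
Radius = D/2 = 16.4/2 = 8.2 cm
V = pi * 8.2^2 * 16.3 = 3443.2232 cm^3

Answer: 3443.2232 cm^3


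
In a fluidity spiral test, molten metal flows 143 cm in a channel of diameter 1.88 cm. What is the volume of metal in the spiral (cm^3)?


Formula: V = pi * (d/2)^2 * L  (cylinder volume)
Radius = 1.88/2 = 0.94 cm
V = pi * 0.94^2 * 143 = 396.9553 cm^3


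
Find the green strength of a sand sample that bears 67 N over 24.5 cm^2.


Formula: Compressive Strength = Force / Area
Strength = 67 N / 24.5 cm^2 = 2.7347 N/cm^2

Final answer: 2.7347 N/cm^2


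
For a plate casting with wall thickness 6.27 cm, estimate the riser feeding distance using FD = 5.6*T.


Formula: FD = 5.6 * T  (riser feeding-distance rule)
FD = 5.6 * 6.27 cm = 35.1120 cm


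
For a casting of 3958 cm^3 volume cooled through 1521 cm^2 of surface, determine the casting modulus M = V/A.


Formula: Casting Modulus M = V / A
M = 3958 cm^3 / 1521 cm^2 = 2.6022 cm

2.6022 cm


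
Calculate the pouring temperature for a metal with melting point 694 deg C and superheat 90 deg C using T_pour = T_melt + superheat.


Formula: T_pour = T_melt + Superheat
T_pour = 694 + 90 = 784 deg C


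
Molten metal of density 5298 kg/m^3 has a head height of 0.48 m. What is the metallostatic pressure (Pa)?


Formula: P = rho * g * h
rho * g = 5298 * 9.81 = 51973.38 N/m^3
P = 51973.38 * 0.48 = 24947.2224 Pa

Final answer: 24947.2224 Pa


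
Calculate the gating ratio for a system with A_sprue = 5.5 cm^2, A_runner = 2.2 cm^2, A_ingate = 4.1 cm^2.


Sprue:Runner:Ingate = 1 : 2.2/5.5 : 4.1/5.5 = 1:0.40:0.75

Final answer: 1:0.40:0.75


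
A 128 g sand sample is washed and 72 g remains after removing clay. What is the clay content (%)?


Formula: Clay% = (W_total - W_washed) / W_total * 100
Clay mass = 128 - 72 = 56 g
Clay% = 56 / 128 * 100 = 43.7500%

Final answer: 43.7500%


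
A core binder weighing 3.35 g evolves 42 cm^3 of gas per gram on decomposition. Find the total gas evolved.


Formula: V_gas = W_binder * gas_evolution_rate
V = 3.35 g * 42 cm^3/g = 140.7000 cm^3

Final answer: 140.7000 cm^3


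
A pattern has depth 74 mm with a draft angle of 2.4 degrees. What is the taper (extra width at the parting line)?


Formula: taper = depth * tan(draft_angle)
tan(2.4 deg) = 0.0419124
taper = 74 mm * 0.0419124 = 3.1015 mm

3.1015 mm


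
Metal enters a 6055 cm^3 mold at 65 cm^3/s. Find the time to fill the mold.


Formula: t_fill = V_mold / Q_flow
t = 6055 cm^3 / 65 cm^3/s = 93.1538 s

Final answer: 93.1538 s


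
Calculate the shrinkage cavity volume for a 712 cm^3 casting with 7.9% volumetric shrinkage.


Formula: V_shrink = V_casting * shrinkage_pct / 100
V_shrink = 712 cm^3 * 7.9 / 100 = 56.2480 cm^3


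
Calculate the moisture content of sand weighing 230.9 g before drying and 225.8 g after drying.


Formula: MC = (W_wet - W_dry) / W_wet * 100
Water mass = 230.9 - 225.8 = 5.1 g
MC = 5.1 / 230.9 * 100 = 2.2087%

2.2087%


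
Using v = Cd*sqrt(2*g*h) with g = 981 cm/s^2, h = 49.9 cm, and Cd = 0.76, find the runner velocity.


Formula: v = Cd * sqrt(2 * g * h)  (Torricelli with discharge coefficient)
2*g*h = 2 * 981 * 49.9 = 97903.8 cm^2/s^2
sqrt(97903.8) = 312.89583 cm/s
v = 0.76 * 312.89583 = 237.8008 cm/s

Answer: 237.8008 cm/s


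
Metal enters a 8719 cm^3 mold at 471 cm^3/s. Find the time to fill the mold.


Formula: t_fill = V_mold / Q_flow
t = 8719 cm^3 / 471 cm^3/s = 18.5117 s

18.5117 s


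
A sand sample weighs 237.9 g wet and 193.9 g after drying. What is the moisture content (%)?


Formula: MC = (W_wet - W_dry) / W_wet * 100
Water mass = 237.9 - 193.9 = 44.0 g
MC = 44.0 / 237.9 * 100 = 18.4952%

18.4952%


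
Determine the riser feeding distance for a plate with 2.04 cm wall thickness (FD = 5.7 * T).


Formula: FD = 5.7 * T  (riser feeding-distance rule)
FD = 5.7 * 2.04 cm = 11.6280 cm

11.6280 cm


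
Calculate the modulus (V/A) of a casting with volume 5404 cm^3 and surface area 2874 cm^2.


Formula: Casting Modulus M = V / A
M = 5404 cm^3 / 2874 cm^2 = 1.8803 cm

Answer: 1.8803 cm


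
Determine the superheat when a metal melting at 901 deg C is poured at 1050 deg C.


Formula: Superheat = T_pour - T_melt
Superheat = 1050 - 901 = 149 deg C


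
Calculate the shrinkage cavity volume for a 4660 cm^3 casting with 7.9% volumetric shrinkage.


Formula: V_shrink = V_casting * shrinkage_pct / 100
V_shrink = 4660 cm^3 * 7.9 / 100 = 368.1400 cm^3

Final answer: 368.1400 cm^3


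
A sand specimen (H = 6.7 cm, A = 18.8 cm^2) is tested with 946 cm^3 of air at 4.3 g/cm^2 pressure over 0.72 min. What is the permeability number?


Formula: Permeability Number P = (V * H) / (p * A * t)
Numerator: V * H = 946 * 6.7 = 6338.2
Denominator: p * A * t = 4.3 * 18.8 * 0.72 = 58.2048
P = 6338.2 / 58.2048 = 108.8948

108.8948


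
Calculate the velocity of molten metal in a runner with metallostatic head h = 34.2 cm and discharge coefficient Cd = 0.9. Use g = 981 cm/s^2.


Formula: v = Cd * sqrt(2 * g * h)  (Torricelli with discharge coefficient)
2*g*h = 2 * 981 * 34.2 = 67100.4 cm^2/s^2
sqrt(67100.4) = 259.03745 cm/s
v = 0.9 * 259.03745 = 233.1337 cm/s

Answer: 233.1337 cm/s


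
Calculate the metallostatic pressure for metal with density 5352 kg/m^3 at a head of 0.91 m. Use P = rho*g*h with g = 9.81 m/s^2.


Formula: P = rho * g * h
rho * g = 5352 * 9.81 = 52503.12 N/m^3
P = 52503.12 * 0.91 = 47777.8392 Pa


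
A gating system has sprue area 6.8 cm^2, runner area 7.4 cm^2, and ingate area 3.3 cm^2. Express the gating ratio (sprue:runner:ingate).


Sprue:Runner:Ingate = 1 : 7.4/6.8 : 3.3/6.8 = 1:1.09:0.49


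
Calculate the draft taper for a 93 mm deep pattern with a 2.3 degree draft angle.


Formula: taper = depth * tan(draft_angle)
tan(2.3 deg) = 0.0401641
taper = 93 mm * 0.0401641 = 3.7353 mm

Answer: 3.7353 mm


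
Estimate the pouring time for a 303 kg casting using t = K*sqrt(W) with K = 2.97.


Formula: t = K * sqrt(W)
sqrt(W) = sqrt(303) = 17.40690
t = 2.97 * 17.40690 = 51.6985 s


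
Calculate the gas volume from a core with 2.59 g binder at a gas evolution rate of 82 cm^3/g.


Formula: V_gas = W_binder * gas_evolution_rate
V = 2.59 g * 82 cm^3/g = 212.3800 cm^3

212.3800 cm^3


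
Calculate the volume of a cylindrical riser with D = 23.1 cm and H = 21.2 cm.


Formula: V = pi * (D/2)^2 * H  (cylinder volume)
Radius = D/2 = 23.1/2 = 11.55 cm
V = pi * 11.55^2 * 21.2 = 8884.8419 cm^3

8884.8419 cm^3


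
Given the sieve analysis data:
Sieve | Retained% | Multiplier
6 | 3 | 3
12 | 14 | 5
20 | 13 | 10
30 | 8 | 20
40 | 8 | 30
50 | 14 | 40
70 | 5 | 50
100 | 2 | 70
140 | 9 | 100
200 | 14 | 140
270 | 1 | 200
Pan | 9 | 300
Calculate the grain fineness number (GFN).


Formula: GFN = sum(pct * multiplier) / sum(pct)
sum(pct * multiplier) = 7319
sum(pct) = 100
GFN = 7319 / 100 = 73.19


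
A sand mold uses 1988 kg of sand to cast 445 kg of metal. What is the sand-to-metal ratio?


Formula: Sand-to-Metal Ratio = W_sand / W_metal
Ratio = 1988 kg / 445 kg = 4.4674


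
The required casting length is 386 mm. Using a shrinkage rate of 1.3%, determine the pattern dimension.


Formula: L_pattern = L_casting * (1 + shrinkage_rate/100)
Shrinkage factor = 1 + 1.3/100 = 1.013
L_pattern = 386 mm * 1.013 = 391.0180 mm


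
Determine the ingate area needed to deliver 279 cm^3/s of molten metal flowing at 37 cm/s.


Formula: A_ingate = Q / v  (continuity equation)
A = 279 cm^3/s / 37 cm/s = 7.5405 cm^2


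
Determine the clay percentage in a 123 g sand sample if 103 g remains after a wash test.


Formula: Clay% = (W_total - W_washed) / W_total * 100
Clay mass = 123 - 103 = 20 g
Clay% = 20 / 123 * 100 = 16.2602%


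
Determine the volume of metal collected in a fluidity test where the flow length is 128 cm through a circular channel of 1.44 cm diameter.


Formula: V = pi * (d/2)^2 * L  (cylinder volume)
Radius = 1.44/2 = 0.72 cm
V = pi * 0.72^2 * 128 = 208.4610 cm^3


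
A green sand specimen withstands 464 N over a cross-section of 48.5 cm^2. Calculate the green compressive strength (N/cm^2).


Formula: Compressive Strength = Force / Area
Strength = 464 N / 48.5 cm^2 = 9.5670 N/cm^2

Answer: 9.5670 N/cm^2


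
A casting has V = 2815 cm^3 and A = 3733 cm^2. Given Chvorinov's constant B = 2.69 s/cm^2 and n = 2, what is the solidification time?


Formula: t_s = B * (V/A)^n  (Chvorinov's rule, n=2)
Modulus M = V/A = 2815/3733 = 0.754085 cm
M^2 = 0.754085^2 = 0.568644 cm^2
t_s = 2.69 * 0.568644 = 1.5297 s


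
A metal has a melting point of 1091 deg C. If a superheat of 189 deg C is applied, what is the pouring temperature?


Formula: T_pour = T_melt + Superheat
T_pour = 1091 + 189 = 1280 deg C


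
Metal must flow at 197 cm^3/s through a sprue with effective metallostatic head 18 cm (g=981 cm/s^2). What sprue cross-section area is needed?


Formula: v = sqrt(2*g*h), A = Q/v
Velocity: v = sqrt(2 * 981 * 18) = sqrt(35316) = 187.9255 cm/s
Sprue area: A = Q / v = 197 / 187.9255 = 1.0483 cm^2


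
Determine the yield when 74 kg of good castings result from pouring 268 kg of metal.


Formula: Casting Yield = (W_good / W_total) * 100
Yield = (74 kg / 268 kg) * 100 = 27.6119%


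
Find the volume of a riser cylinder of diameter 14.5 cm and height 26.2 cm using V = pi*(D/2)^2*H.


Formula: V = pi * (D/2)^2 * H  (cylinder volume)
Radius = D/2 = 14.5/2 = 7.25 cm
V = pi * 7.25^2 * 26.2 = 4326.4051 cm^3

4326.4051 cm^3


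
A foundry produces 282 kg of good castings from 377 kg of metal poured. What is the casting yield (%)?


Formula: Casting Yield = (W_good / W_total) * 100
Yield = (282 kg / 377 kg) * 100 = 74.8011%


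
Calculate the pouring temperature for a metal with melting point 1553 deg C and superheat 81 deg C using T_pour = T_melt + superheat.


Formula: T_pour = T_melt + Superheat
T_pour = 1553 + 81 = 1634 deg C


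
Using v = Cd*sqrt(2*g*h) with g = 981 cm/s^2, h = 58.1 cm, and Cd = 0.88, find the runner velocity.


Formula: v = Cd * sqrt(2 * g * h)  (Torricelli with discharge coefficient)
2*g*h = 2 * 981 * 58.1 = 113992.2 cm^2/s^2
sqrt(113992.2) = 337.62731 cm/s
v = 0.88 * 337.62731 = 297.1120 cm/s

297.1120 cm/s


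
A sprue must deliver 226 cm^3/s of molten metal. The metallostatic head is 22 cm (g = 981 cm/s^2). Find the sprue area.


Formula: v = sqrt(2*g*h), A = Q/v
Velocity: v = sqrt(2 * 981 * 22) = sqrt(43164) = 207.7595 cm/s
Sprue area: A = Q / v = 226 / 207.7595 = 1.0878 cm^2

1.0878 cm^2


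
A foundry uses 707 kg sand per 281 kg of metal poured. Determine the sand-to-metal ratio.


Formula: Sand-to-Metal Ratio = W_sand / W_metal
Ratio = 707 kg / 281 kg = 2.5160

2.5160


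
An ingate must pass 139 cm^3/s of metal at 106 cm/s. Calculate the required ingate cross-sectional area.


Formula: A_ingate = Q / v  (continuity equation)
A = 139 cm^3/s / 106 cm/s = 1.3113 cm^2

Final answer: 1.3113 cm^2


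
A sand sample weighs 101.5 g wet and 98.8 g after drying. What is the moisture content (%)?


Formula: MC = (W_wet - W_dry) / W_wet * 100
Water mass = 101.5 - 98.8 = 2.7 g
MC = 2.7 / 101.5 * 100 = 2.6601%

2.6601%


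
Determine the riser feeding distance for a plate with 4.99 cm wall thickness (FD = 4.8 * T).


Formula: FD = 4.8 * T  (riser feeding-distance rule)
FD = 4.8 * 4.99 cm = 23.9520 cm


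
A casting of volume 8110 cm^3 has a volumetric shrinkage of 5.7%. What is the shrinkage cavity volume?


Formula: V_shrink = V_casting * shrinkage_pct / 100
V_shrink = 8110 cm^3 * 5.7 / 100 = 462.2700 cm^3


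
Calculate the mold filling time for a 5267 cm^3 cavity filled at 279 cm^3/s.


Formula: t_fill = V_mold / Q_flow
t = 5267 cm^3 / 279 cm^3/s = 18.8781 s

Answer: 18.8781 s


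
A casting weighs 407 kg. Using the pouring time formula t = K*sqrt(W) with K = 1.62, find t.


Formula: t = K * sqrt(W)
sqrt(W) = sqrt(407) = 20.17424
t = 1.62 * 20.17424 = 32.6823 s

Final answer: 32.6823 s


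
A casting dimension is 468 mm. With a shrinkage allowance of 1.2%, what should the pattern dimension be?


Formula: L_pattern = L_casting * (1 + shrinkage_rate/100)
Shrinkage factor = 1 + 1.2/100 = 1.012
L_pattern = 468 mm * 1.012 = 473.6160 mm

473.6160 mm


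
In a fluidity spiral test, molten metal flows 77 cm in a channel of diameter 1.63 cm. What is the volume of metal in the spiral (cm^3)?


Formula: V = pi * (d/2)^2 * L  (cylinder volume)
Radius = 1.63/2 = 0.815 cm
V = pi * 0.815^2 * 77 = 160.6778 cm^3

Answer: 160.6778 cm^3


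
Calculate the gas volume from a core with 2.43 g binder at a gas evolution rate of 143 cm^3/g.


Formula: V_gas = W_binder * gas_evolution_rate
V = 2.43 g * 143 cm^3/g = 347.4900 cm^3

Answer: 347.4900 cm^3


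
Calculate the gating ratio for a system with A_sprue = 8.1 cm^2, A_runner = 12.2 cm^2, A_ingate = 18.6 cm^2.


Sprue:Runner:Ingate = 1 : 12.2/8.1 : 18.6/8.1 = 1:1.51:2.30

Final answer: 1:1.51:2.30


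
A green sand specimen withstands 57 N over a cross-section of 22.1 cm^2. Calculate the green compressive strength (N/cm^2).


Formula: Compressive Strength = Force / Area
Strength = 57 N / 22.1 cm^2 = 2.5792 N/cm^2


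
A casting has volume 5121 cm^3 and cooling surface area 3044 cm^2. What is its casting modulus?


Formula: Casting Modulus M = V / A
M = 5121 cm^3 / 3044 cm^2 = 1.6823 cm

Final answer: 1.6823 cm


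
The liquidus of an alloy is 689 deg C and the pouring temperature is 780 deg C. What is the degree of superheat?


Formula: Superheat = T_pour - T_melt
Superheat = 780 - 689 = 91 deg C


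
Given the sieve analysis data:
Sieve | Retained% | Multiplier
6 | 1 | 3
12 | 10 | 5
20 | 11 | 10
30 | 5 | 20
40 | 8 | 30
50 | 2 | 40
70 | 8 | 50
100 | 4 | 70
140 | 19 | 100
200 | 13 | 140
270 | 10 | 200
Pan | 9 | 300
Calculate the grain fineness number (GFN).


Formula: GFN = sum(pct * multiplier) / sum(pct)
sum(pct * multiplier) = 9683
sum(pct) = 100
GFN = 9683 / 100 = 96.83

Answer: 96.83


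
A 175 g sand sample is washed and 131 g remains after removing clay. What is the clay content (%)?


Formula: Clay% = (W_total - W_washed) / W_total * 100
Clay mass = 175 - 131 = 44 g
Clay% = 44 / 175 * 100 = 25.1429%


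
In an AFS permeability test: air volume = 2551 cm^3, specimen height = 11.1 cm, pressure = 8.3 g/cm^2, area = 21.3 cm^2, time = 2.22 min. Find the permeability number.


Formula: Permeability Number P = (V * H) / (p * A * t)
Numerator: V * H = 2551 * 11.1 = 28316.1
Denominator: p * A * t = 8.3 * 21.3 * 2.22 = 392.4738
P = 28316.1 / 392.4738 = 72.1477

72.1477


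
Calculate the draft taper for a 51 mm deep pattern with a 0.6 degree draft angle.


Formula: taper = depth * tan(draft_angle)
tan(0.6 deg) = 0.0104724
taper = 51 mm * 0.0104724 = 0.5341 mm


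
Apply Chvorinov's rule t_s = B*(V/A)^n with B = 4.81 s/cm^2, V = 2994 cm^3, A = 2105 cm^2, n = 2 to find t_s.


Formula: t_s = B * (V/A)^n  (Chvorinov's rule, n=2)
Modulus M = V/A = 2994/2105 = 1.422328 cm
M^2 = 1.422328^2 = 2.023017 cm^2
t_s = 4.81 * 2.023017 = 9.7307 s

9.7307 s


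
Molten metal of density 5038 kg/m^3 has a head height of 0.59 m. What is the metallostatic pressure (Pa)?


Formula: P = rho * g * h
rho * g = 5038 * 9.81 = 49422.78 N/m^3
P = 49422.78 * 0.59 = 29159.4402 Pa

Final answer: 29159.4402 Pa


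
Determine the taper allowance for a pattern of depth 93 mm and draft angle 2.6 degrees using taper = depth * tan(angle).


Formula: taper = depth * tan(draft_angle)
tan(2.6 deg) = 0.0454097
taper = 93 mm * 0.0454097 = 4.2231 mm

4.2231 mm


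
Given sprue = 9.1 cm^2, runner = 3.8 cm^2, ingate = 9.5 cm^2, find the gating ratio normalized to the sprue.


Sprue:Runner:Ingate = 1 : 3.8/9.1 : 9.5/9.1 = 1:0.42:1.04

Final answer: 1:0.42:1.04


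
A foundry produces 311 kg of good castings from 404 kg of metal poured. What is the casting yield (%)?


Formula: Casting Yield = (W_good / W_total) * 100
Yield = (311 kg / 404 kg) * 100 = 76.9802%

Final answer: 76.9802%


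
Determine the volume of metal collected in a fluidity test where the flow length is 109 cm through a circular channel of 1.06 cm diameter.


Formula: V = pi * (d/2)^2 * L  (cylinder volume)
Radius = 1.06/2 = 0.53 cm
V = pi * 0.53^2 * 109 = 96.1896 cm^3

Final answer: 96.1896 cm^3


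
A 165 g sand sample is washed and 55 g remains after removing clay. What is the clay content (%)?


Formula: Clay% = (W_total - W_washed) / W_total * 100
Clay mass = 165 - 55 = 110 g
Clay% = 110 / 165 * 100 = 66.6667%


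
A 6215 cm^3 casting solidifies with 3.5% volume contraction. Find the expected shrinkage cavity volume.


Formula: V_shrink = V_casting * shrinkage_pct / 100
V_shrink = 6215 cm^3 * 3.5 / 100 = 217.5250 cm^3

Answer: 217.5250 cm^3


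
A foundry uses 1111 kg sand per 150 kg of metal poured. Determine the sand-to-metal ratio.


Formula: Sand-to-Metal Ratio = W_sand / W_metal
Ratio = 1111 kg / 150 kg = 7.4067


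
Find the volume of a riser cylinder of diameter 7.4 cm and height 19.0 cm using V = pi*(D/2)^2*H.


Formula: V = pi * (D/2)^2 * H  (cylinder volume)
Radius = D/2 = 7.4/2 = 3.7 cm
V = pi * 3.7^2 * 19.0 = 817.1597 cm^3

817.1597 cm^3


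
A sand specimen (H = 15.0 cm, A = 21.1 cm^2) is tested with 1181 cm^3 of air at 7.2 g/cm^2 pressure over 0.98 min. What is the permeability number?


Formula: Permeability Number P = (V * H) / (p * A * t)
Numerator: V * H = 1181 * 15.0 = 17715.0
Denominator: p * A * t = 7.2 * 21.1 * 0.98 = 148.8816
P = 17715.0 / 148.8816 = 118.9872

Final answer: 118.9872


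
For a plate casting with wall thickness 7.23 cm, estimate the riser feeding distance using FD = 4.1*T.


Formula: FD = 4.1 * T  (riser feeding-distance rule)
FD = 4.1 * 7.23 cm = 29.6430 cm


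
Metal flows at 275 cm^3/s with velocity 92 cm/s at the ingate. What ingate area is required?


Formula: A_ingate = Q / v  (continuity equation)
A = 275 cm^3/s / 92 cm/s = 2.9891 cm^2

2.9891 cm^2


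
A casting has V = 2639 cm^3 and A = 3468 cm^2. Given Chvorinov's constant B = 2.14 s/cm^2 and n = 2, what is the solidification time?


Formula: t_s = B * (V/A)^n  (Chvorinov's rule, n=2)
Modulus M = V/A = 2639/3468 = 0.760957 cm
M^2 = 0.760957^2 = 0.579056 cm^2
t_s = 2.14 * 0.579056 = 1.2392 s

1.2392 s


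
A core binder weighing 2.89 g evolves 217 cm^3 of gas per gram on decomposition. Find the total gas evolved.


Formula: V_gas = W_binder * gas_evolution_rate
V = 2.89 g * 217 cm^3/g = 627.1300 cm^3

Final answer: 627.1300 cm^3


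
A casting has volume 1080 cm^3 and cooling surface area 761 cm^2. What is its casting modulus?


Formula: Casting Modulus M = V / A
M = 1080 cm^3 / 761 cm^2 = 1.4192 cm

Answer: 1.4192 cm


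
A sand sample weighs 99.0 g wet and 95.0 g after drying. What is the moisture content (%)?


Formula: MC = (W_wet - W_dry) / W_wet * 100
Water mass = 99.0 - 95.0 = 4.0 g
MC = 4.0 / 99.0 * 100 = 4.0404%

Answer: 4.0404%


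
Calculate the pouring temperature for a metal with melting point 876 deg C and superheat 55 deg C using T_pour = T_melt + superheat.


Formula: T_pour = T_melt + Superheat
T_pour = 876 + 55 = 931 deg C

Answer: 931 deg C


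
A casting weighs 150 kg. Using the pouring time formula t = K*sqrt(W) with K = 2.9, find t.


Formula: t = K * sqrt(W)
sqrt(W) = sqrt(150) = 12.24745
t = 2.9 * 12.24745 = 35.5176 s


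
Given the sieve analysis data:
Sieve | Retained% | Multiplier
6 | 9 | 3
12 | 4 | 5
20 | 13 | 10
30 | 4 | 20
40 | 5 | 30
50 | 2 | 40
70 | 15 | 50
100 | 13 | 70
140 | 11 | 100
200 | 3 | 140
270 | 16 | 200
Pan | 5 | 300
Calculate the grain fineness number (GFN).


Formula: GFN = sum(pct * multiplier) / sum(pct)
sum(pct * multiplier) = 8367
sum(pct) = 100
GFN = 8367 / 100 = 83.67

Final answer: 83.67


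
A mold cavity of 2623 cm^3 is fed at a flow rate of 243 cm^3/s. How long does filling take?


Formula: t_fill = V_mold / Q_flow
t = 2623 cm^3 / 243 cm^3/s = 10.7942 s


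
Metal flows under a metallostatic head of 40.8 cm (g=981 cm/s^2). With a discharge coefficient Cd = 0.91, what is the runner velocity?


Formula: v = Cd * sqrt(2 * g * h)  (Torricelli with discharge coefficient)
2*g*h = 2 * 981 * 40.8 = 80049.6 cm^2/s^2
sqrt(80049.6) = 282.93038 cm/s
v = 0.91 * 282.93038 = 257.4666 cm/s

Final answer: 257.4666 cm/s


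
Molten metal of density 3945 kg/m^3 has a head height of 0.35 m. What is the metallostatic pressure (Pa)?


Formula: P = rho * g * h
rho * g = 3945 * 9.81 = 38700.45 N/m^3
P = 38700.45 * 0.35 = 13545.1575 Pa


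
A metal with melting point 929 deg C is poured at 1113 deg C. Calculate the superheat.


Formula: Superheat = T_pour - T_melt
Superheat = 1113 - 929 = 184 deg C

Answer: 184 deg C


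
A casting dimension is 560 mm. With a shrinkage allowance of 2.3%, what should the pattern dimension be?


Formula: L_pattern = L_casting * (1 + shrinkage_rate/100)
Shrinkage factor = 1 + 2.3/100 = 1.023
L_pattern = 560 mm * 1.023 = 572.8800 mm

572.8800 mm


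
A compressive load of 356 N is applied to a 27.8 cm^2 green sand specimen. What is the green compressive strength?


Formula: Compressive Strength = Force / Area
Strength = 356 N / 27.8 cm^2 = 12.8058 N/cm^2

Final answer: 12.8058 N/cm^2


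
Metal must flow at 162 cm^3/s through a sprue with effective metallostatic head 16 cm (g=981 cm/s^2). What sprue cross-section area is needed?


Formula: v = sqrt(2*g*h), A = Q/v
Velocity: v = sqrt(2 * 981 * 16) = sqrt(31392) = 177.1779 cm/s
Sprue area: A = Q / v = 162 / 177.1779 = 0.9143 cm^2

0.9143 cm^2


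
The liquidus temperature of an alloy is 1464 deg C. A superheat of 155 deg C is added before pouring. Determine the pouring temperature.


Formula: T_pour = T_melt + Superheat
T_pour = 1464 + 155 = 1619 deg C

Final answer: 1619 deg C


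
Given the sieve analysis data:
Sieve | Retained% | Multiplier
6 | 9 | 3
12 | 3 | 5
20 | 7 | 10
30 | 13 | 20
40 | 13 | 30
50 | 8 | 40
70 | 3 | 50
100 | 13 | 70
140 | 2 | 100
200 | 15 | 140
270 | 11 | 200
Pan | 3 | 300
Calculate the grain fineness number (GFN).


Formula: GFN = sum(pct * multiplier) / sum(pct)
sum(pct * multiplier) = 7542
sum(pct) = 100
GFN = 7542 / 100 = 75.42

Answer: 75.42


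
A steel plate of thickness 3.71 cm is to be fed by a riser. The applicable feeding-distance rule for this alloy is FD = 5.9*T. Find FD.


Formula: FD = 5.9 * T  (riser feeding-distance rule)
FD = 5.9 * 3.71 cm = 21.8890 cm

Answer: 21.8890 cm


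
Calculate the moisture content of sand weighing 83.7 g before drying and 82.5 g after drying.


Formula: MC = (W_wet - W_dry) / W_wet * 100
Water mass = 83.7 - 82.5 = 1.2 g
MC = 1.2 / 83.7 * 100 = 1.4337%

1.4337%


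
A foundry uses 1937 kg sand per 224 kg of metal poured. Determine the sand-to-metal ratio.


Formula: Sand-to-Metal Ratio = W_sand / W_metal
Ratio = 1937 kg / 224 kg = 8.6473


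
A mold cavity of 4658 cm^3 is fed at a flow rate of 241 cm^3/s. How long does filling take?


Formula: t_fill = V_mold / Q_flow
t = 4658 cm^3 / 241 cm^3/s = 19.3278 s

Final answer: 19.3278 s


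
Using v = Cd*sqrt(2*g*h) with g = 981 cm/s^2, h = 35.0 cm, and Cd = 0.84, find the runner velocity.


Formula: v = Cd * sqrt(2 * g * h)  (Torricelli with discharge coefficient)
2*g*h = 2 * 981 * 35.0 = 68670.0 cm^2/s^2
sqrt(68670.0) = 262.04961 cm/s
v = 0.84 * 262.04961 = 220.1217 cm/s

220.1217 cm/s


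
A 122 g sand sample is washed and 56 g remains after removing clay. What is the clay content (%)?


Formula: Clay% = (W_total - W_washed) / W_total * 100
Clay mass = 122 - 56 = 66 g
Clay% = 66 / 122 * 100 = 54.0984%

Final answer: 54.0984%


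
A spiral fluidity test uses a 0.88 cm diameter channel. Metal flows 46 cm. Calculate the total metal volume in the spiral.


Formula: V = pi * (d/2)^2 * L  (cylinder volume)
Radius = 0.88/2 = 0.44 cm
V = pi * 0.44^2 * 46 = 27.9778 cm^3

27.9778 cm^3


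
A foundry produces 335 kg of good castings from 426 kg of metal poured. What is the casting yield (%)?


Formula: Casting Yield = (W_good / W_total) * 100
Yield = (335 kg / 426 kg) * 100 = 78.6385%


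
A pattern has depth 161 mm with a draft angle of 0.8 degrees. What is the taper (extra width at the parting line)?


Formula: taper = depth * tan(draft_angle)
tan(0.8 deg) = 0.0139635
taper = 161 mm * 0.0139635 = 2.2481 mm

Final answer: 2.2481 mm


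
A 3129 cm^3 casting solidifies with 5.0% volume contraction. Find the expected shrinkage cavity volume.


Formula: V_shrink = V_casting * shrinkage_pct / 100
V_shrink = 3129 cm^3 * 5.0 / 100 = 156.4500 cm^3

Final answer: 156.4500 cm^3


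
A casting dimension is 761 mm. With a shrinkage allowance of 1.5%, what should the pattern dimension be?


Formula: L_pattern = L_casting * (1 + shrinkage_rate/100)
Shrinkage factor = 1 + 1.5/100 = 1.015
L_pattern = 761 mm * 1.015 = 772.4150 mm

772.4150 mm


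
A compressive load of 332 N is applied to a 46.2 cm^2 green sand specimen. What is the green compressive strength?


Formula: Compressive Strength = Force / Area
Strength = 332 N / 46.2 cm^2 = 7.1861 N/cm^2

Final answer: 7.1861 N/cm^2


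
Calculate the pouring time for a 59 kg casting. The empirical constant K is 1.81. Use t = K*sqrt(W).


Formula: t = K * sqrt(W)
sqrt(W) = sqrt(59) = 7.68115
t = 1.81 * 7.68115 = 13.9029 s

13.9029 s


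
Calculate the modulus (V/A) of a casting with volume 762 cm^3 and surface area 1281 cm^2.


Formula: Casting Modulus M = V / A
M = 762 cm^3 / 1281 cm^2 = 0.5948 cm

0.5948 cm


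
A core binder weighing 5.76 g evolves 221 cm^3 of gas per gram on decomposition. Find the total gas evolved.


Formula: V_gas = W_binder * gas_evolution_rate
V = 5.76 g * 221 cm^3/g = 1272.9600 cm^3

Final answer: 1272.9600 cm^3


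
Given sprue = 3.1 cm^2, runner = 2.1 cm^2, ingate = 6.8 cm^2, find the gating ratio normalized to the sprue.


Sprue:Runner:Ingate = 1 : 2.1/3.1 : 6.8/3.1 = 1:0.68:2.19

Answer: 1:0.68:2.19


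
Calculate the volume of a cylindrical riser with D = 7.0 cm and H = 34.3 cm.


Formula: V = pi * (D/2)^2 * H  (cylinder volume)
Radius = D/2 = 7.0/2 = 3.5 cm
V = pi * 3.5^2 * 34.3 = 1320.0187 cm^3

Final answer: 1320.0187 cm^3


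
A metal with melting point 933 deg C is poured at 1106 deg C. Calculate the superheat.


Formula: Superheat = T_pour - T_melt
Superheat = 1106 - 933 = 173 deg C

Final answer: 173 deg C


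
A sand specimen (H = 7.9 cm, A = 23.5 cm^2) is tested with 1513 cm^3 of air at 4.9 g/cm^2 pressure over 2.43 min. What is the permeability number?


Formula: Permeability Number P = (V * H) / (p * A * t)
Numerator: V * H = 1513 * 7.9 = 11952.7
Denominator: p * A * t = 4.9 * 23.5 * 2.43 = 279.8145
P = 11952.7 / 279.8145 = 42.7165

42.7165


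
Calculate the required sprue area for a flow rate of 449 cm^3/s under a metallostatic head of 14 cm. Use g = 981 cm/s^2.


Formula: v = sqrt(2*g*h), A = Q/v
Velocity: v = sqrt(2 * 981 * 14) = sqrt(27468) = 165.7347 cm/s
Sprue area: A = Q / v = 449 / 165.7347 = 2.7091 cm^2


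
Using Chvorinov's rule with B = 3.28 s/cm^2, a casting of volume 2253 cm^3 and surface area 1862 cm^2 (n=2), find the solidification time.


Formula: t_s = B * (V/A)^n  (Chvorinov's rule, n=2)
Modulus M = V/A = 2253/1862 = 1.209989 cm
M^2 = 1.209989^2 = 1.464073 cm^2
t_s = 3.28 * 1.464073 = 4.8022 s


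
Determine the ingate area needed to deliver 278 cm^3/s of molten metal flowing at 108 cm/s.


Formula: A_ingate = Q / v  (continuity equation)
A = 278 cm^3/s / 108 cm/s = 2.5741 cm^2


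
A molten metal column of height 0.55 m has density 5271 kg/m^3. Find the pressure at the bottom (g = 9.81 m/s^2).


Formula: P = rho * g * h
rho * g = 5271 * 9.81 = 51708.51 N/m^3
P = 51708.51 * 0.55 = 28439.6805 Pa

Answer: 28439.6805 Pa


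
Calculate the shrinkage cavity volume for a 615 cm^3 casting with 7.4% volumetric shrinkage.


Formula: V_shrink = V_casting * shrinkage_pct / 100
V_shrink = 615 cm^3 * 7.4 / 100 = 45.5100 cm^3


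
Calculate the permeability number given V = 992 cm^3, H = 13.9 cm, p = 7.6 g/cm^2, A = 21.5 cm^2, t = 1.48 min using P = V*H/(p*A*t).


Formula: Permeability Number P = (V * H) / (p * A * t)
Numerator: V * H = 992 * 13.9 = 13788.8
Denominator: p * A * t = 7.6 * 21.5 * 1.48 = 241.832
P = 13788.8 / 241.832 = 57.0181

Final answer: 57.0181


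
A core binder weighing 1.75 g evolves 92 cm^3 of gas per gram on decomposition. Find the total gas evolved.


Formula: V_gas = W_binder * gas_evolution_rate
V = 1.75 g * 92 cm^3/g = 161.0000 cm^3

Final answer: 161.0000 cm^3


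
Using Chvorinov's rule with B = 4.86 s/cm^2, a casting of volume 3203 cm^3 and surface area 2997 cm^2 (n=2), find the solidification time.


Formula: t_s = B * (V/A)^n  (Chvorinov's rule, n=2)
Modulus M = V/A = 3203/2997 = 1.068735 cm
M^2 = 1.068735^2 = 1.142195 cm^2
t_s = 4.86 * 1.142195 = 5.5511 s


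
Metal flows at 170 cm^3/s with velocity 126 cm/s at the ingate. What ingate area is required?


Formula: A_ingate = Q / v  (continuity equation)
A = 170 cm^3/s / 126 cm/s = 1.3492 cm^2

Answer: 1.3492 cm^2


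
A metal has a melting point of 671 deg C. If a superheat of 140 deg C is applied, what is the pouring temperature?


Formula: T_pour = T_melt + Superheat
T_pour = 671 + 140 = 811 deg C

811 deg C


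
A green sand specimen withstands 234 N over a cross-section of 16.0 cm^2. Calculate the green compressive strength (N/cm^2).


Formula: Compressive Strength = Force / Area
Strength = 234 N / 16.0 cm^2 = 14.6250 N/cm^2

14.6250 N/cm^2


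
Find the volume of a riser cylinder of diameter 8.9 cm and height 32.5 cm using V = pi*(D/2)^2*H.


Formula: V = pi * (D/2)^2 * H  (cylinder volume)
Radius = D/2 = 8.9/2 = 4.45 cm
V = pi * 4.45^2 * 32.5 = 2021.8701 cm^3

Answer: 2021.8701 cm^3


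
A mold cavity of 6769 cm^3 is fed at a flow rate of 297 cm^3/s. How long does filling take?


Formula: t_fill = V_mold / Q_flow
t = 6769 cm^3 / 297 cm^3/s = 22.7912 s

22.7912 s


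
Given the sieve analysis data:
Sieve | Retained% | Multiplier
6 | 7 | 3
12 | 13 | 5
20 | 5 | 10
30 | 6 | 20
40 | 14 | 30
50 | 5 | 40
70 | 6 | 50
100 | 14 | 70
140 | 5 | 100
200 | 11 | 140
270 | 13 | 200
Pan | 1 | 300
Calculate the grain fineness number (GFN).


Formula: GFN = sum(pct * multiplier) / sum(pct)
sum(pct * multiplier) = 7096
sum(pct) = 100
GFN = 7096 / 100 = 70.96

Answer: 70.96


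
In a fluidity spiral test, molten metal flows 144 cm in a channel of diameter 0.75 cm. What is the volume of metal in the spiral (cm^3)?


Formula: V = pi * (d/2)^2 * L  (cylinder volume)
Radius = 0.75/2 = 0.375 cm
V = pi * 0.375^2 * 144 = 63.6173 cm^3

Final answer: 63.6173 cm^3
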